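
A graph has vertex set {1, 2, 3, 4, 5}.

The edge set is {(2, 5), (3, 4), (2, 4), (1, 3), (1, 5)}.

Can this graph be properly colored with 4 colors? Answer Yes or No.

The chromatic number is 3. The cycle 2-5-1-3-4-2 has odd length 5, so it cannot be 2-colored; at least 3 colors are needed.
3 colors suffice: color a → {1, 4}; color b → {3, 5}; color c → {2}.
Since 4 ≥ 3, a proper 4-coloring certainly exists.

Yes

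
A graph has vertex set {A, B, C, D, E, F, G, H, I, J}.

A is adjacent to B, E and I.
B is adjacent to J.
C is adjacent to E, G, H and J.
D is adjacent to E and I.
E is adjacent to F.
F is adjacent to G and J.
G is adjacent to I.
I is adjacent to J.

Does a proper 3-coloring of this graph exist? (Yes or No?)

Yes

The chromatic number is 3. The cycle D-I-J-C-E-D has odd length 5, so it cannot be 2-colored; at least 3 colors are needed.
3 colors suffice: color 1 → {E, G, H, J}; color 2 → {B, C, F, I}; color 3 → {A, D}.
That is already a proper 3-coloring.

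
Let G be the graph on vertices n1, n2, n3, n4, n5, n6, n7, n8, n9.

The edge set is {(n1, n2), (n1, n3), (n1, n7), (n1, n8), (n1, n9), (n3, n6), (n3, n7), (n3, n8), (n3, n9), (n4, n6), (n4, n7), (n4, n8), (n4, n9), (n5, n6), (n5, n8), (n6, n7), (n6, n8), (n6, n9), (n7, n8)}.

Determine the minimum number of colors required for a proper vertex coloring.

n4, n6, n7, n8 are mutually adjacent (a clique of size 4), so at least 4 colors are needed.
4 colors suffice: color 1 → {n1, n6}; color 2 → {n2, n8, n9}; color 3 → {n5, n7}; color 4 → {n3, n4}. No two adjacent vertices share a color.

4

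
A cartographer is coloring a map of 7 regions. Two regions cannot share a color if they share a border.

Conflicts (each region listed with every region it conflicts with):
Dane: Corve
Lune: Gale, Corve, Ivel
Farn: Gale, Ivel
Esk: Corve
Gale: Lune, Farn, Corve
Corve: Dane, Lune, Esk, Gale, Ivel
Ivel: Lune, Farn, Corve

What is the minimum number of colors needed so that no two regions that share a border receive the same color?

3

Lune, Gale, Corve all conflict with each other, so at least 3 colors are needed.
A valid assignment using 3 colors: Dane=2, Lune=2, Farn=1, Esk=2, Gale=3, Corve=1, Ivel=3. Each listed conflict is separated.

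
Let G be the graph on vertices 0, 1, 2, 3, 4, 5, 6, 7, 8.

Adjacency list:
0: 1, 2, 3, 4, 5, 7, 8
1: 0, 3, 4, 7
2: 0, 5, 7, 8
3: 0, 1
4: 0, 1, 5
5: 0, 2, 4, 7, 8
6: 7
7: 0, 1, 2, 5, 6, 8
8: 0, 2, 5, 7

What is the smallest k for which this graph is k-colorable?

5

0, 2, 5, 7, 8 are mutually adjacent (a clique of size 5), so at least 5 colors are needed.
One proper 5-coloring: 0=a, 1=c, 2=e, 3=b, 4=b, 5=c, 6=a, 7=b, 8=d. Each edge has distinct colors on its endpoints.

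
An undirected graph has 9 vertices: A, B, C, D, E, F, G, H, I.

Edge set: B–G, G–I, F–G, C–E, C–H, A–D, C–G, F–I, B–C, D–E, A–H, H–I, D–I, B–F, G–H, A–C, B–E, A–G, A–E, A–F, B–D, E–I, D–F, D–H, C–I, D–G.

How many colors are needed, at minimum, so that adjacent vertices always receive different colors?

4

C, G, H, I are mutually adjacent (a clique of size 4), so at least 4 colors are needed.
4 colors suffice: color 1 → {E, G}; color 2 → {C, D}; color 3 → {A, B, I}; color 4 → {F, H}. Each edge has distinct colors on its endpoints.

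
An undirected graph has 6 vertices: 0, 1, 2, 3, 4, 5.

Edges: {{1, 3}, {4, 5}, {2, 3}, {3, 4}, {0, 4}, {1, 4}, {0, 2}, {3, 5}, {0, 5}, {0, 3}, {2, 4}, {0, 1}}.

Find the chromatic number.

4

0, 1, 3, 4 form a clique, so at least 4 colors are needed.
One proper 4-coloring: 0=b, 1=d, 2=d, 3=c, 4=a, 5=d. No two adjacent vertices share a color.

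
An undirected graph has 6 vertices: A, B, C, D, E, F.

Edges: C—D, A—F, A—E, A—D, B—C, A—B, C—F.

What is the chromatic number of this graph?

2

C and D are adjacent, so at least 2 colors are needed.
2 colors suffice: color 1 → {A, C}; color 2 → {B, D, E, F}. No two adjacent vertices share a color.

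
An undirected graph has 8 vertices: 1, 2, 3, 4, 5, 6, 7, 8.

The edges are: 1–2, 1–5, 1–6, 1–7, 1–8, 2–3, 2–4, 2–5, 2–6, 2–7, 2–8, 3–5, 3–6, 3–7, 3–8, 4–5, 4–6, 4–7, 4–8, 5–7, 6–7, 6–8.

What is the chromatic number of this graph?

4

2, 4, 5, 7 form a clique, so at least 4 colors are needed.
4 colors suffice: 1=d, 2=a, 3=d, 4=d, 5=b, 6=b, 7=c, 8=c. Each edge has distinct colors on its endpoints.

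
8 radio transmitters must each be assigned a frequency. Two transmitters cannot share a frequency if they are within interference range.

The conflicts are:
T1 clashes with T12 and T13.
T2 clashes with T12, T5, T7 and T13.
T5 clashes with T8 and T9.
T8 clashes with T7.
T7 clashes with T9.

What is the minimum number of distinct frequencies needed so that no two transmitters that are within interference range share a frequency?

T8 and T7 conflict, so at least 2 frequencies are needed.
2 frequencies suffice: frequency 1 → {T1, T2, T8, T9}; frequency 2 → {T12, T5, T7, T13}. Every pair that conflicts lands in different frequencies.

2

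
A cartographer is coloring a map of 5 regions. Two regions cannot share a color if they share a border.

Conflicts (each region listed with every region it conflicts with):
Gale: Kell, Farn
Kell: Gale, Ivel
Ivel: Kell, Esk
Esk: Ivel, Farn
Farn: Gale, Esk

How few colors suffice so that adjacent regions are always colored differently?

3

The cycle Gale-Kell-Ivel-Esk-Farn-Gale has odd length 5, so it cannot be 2-colored; at least 3 colors are needed.
One proper 3-coloring: Gale=1, Kell=2, Ivel=1, Esk=2, Farn=3. Each listed conflict is separated.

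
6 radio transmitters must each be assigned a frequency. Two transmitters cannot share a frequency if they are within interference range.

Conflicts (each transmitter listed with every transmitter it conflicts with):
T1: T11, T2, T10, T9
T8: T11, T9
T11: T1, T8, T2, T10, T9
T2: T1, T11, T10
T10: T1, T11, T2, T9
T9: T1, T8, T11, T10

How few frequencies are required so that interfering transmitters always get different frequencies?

T1, T11, T10, T9 are mutually in conflict, so at least 4 frequencies are needed.
4 frequencies suffice: frequency 1 → {T11}; frequency 2 → {T2, T9}; frequency 3 → {T1, T8}; frequency 4 → {T10}. Every pair that conflicts lands in different frequencies.

4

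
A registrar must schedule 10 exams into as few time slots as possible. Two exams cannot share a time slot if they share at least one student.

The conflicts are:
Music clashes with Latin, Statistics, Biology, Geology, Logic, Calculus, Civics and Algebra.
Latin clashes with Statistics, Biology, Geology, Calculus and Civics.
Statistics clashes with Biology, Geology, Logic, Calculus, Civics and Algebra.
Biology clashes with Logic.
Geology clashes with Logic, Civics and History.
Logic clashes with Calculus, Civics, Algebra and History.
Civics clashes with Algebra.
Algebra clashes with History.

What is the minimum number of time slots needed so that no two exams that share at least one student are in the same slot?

5

Music, Statistics, Logic, Civics, Algebra all conflict with each other, so at least 5 time slots are needed.
5 time slots suffice: time slot 1 → {Statistics, History}; time slot 2 → {Latin, Logic}; time slot 3 → {Music}; time slot 4 → {Biology, Calculus, Civics}; time slot 5 → {Geology, Algebra}. No two conflicting exams share a time slot.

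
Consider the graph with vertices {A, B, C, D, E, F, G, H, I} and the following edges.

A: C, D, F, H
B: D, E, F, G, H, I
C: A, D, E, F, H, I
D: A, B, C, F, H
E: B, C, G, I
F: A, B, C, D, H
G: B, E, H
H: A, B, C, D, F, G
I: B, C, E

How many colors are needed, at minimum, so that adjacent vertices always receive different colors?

5

A, C, D, F, H are mutually adjacent (a clique of size 5), so at least 5 colors are needed.
5 colors suffice: color 1 → {B, C}; color 2 → {E, H}; color 3 → {D, G, I}; color 4 → {F}; color 5 → {A}. No two adjacent vertices share a color.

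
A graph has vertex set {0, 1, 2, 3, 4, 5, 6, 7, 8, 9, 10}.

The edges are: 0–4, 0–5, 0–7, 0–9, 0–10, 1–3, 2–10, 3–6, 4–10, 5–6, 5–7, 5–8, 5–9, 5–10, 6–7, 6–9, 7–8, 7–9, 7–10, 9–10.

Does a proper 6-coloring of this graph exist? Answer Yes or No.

Yes

The chromatic number is 5. 0, 5, 7, 9, 10 are pairwise adjacent (a clique of size 5), so at least 5 colors are needed.
5 colors suffice: color a → {1, 6, 8, 10}; color b → {2, 3, 4, 5}; color c → {7}; color d → {9}; color e → {0}.
Since 6 ≥ 5, a proper 6-coloring certainly exists.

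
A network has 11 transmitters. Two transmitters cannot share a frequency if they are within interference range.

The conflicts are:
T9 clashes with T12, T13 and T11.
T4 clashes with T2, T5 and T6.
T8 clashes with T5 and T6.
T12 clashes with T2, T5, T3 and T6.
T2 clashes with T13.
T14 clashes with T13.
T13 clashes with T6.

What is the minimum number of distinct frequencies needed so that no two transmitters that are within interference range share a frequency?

2

T4 and T2 conflict, so at least 2 frequencies are needed.
2 frequencies suffice: frequency 1 → {T4, T8, T12, T13, T11}; frequency 2 → {T9, T2, T14, T5, T3, T6}. No two conflicting transmitters share a frequency.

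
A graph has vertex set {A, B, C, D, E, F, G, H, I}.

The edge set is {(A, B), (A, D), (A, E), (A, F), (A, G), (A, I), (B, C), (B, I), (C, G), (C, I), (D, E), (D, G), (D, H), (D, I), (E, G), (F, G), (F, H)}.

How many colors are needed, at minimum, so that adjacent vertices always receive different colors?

4

A, D, E, G form a clique, so at least 4 colors are needed.
4 colors suffice: color 1 → {A, C, H}; color 2 → {G, I}; color 3 → {B, D, F}; color 4 → {E}. No two adjacent vertices share a color.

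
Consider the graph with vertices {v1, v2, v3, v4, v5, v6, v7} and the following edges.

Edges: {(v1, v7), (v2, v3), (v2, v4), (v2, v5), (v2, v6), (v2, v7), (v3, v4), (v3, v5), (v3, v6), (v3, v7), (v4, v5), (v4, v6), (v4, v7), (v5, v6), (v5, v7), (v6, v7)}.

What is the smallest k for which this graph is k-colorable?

v2, v3, v4, v5, v6, v7 are mutually adjacent (a clique of size 6), so at least 6 colors are needed.
One proper 6-coloring: v1=2, v2=5, v3=2, v4=4, v5=6, v6=3, v7=1. Each edge has distinct colors on its endpoints.

6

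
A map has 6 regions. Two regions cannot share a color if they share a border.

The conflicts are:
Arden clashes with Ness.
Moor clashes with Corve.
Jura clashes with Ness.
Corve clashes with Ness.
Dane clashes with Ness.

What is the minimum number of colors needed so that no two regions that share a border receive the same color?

Arden and Ness conflict, so at least 2 colors are needed.
2 colors suffice: color 1 → {Moor, Ness}; color 2 → {Arden, Jura, Corve, Dane}. Every pair that conflicts lands in different colors.

2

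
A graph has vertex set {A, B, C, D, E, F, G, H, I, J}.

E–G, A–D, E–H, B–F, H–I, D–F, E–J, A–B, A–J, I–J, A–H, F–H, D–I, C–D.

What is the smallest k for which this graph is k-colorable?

E and G are adjacent, so at least 2 colors are needed.
2 colors suffice: A=2, B=1, C=2, D=1, E=2, F=2, G=1, H=1, I=2, J=1. No two adjacent vertices share a color.

2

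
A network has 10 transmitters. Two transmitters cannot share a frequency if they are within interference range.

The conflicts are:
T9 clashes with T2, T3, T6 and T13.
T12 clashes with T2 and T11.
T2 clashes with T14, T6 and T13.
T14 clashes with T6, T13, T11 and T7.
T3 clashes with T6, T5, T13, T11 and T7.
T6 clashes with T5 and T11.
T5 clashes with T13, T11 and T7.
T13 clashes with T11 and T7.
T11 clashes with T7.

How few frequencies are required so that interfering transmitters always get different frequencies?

T3, T5, T13, T11, T7 all conflict with each other, so at least 5 frequencies are needed.
Using 5 frequencies: T9=4, T12=1, T2=2, T14=3, T3=3, T6=1, T5=4, T13=1, T11=2, T7=5. Every pair that conflicts lands in different frequencies.

5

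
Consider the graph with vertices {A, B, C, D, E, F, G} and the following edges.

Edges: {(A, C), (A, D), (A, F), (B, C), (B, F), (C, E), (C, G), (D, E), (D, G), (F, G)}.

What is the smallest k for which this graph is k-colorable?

2

D and G are adjacent, so at least 2 colors are needed.
A valid assignment using 2 colors: A=blue, B=blue, C=red, D=red, E=blue, F=red, G=blue. Every edge joins two different colors.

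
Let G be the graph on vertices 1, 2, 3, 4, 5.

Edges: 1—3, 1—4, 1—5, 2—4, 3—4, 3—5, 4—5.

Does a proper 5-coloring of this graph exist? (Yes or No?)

Yes

The chromatic number is 4. 1, 3, 4, 5 are mutually adjacent (a clique of size 4), so at least 4 colors are needed.
4 colors suffice: color a → {4}; color b → {1, 2}; color c → {5}; color d → {3}.
Since 5 ≥ 4, a proper 5-coloring certainly exists.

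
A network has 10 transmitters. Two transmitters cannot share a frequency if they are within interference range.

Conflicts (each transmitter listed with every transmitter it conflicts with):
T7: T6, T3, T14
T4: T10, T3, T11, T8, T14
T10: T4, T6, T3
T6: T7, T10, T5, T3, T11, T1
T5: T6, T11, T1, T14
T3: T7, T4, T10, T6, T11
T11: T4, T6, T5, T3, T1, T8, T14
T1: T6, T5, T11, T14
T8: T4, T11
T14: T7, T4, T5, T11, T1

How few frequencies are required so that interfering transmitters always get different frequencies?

4

T6, T5, T11, T1 all conflict with each other, so at least 4 frequencies are needed.
4 frequencies suffice: frequency 1 → {T7, T10, T11}; frequency 2 → {T6, T8, T14}; frequency 3 → {T3, T1}; frequency 4 → {T4, T5}. No two conflicting transmitters share a frequency.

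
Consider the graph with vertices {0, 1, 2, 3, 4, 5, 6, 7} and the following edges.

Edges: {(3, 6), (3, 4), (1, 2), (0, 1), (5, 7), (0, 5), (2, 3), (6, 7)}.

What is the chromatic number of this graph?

3

The cycle 3-6-7-5-0-1-2-3 has odd length 7, so it cannot be 2-colored; at least 3 colors are needed.
3 colors suffice: 0=blue, 1=red, 2=blue, 3=red, 4=blue, 5=red, 6=blue, 7=green. Every edge joins two different colors.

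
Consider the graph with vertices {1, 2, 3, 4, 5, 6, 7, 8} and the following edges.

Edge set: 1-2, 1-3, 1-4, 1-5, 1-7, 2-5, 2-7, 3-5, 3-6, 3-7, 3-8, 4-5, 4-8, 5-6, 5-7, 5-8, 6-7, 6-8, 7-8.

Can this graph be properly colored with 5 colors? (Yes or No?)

Yes

The chromatic number is 5. 3, 5, 6, 7, 8 are mutually adjacent (a clique of size 5), so at least 5 colors are needed.
5 colors suffice: color red → {5}; color blue → {4, 7}; color green → {1, 8}; color yellow → {2, 3}; color purple → {6}.
That is already a proper 5-coloring.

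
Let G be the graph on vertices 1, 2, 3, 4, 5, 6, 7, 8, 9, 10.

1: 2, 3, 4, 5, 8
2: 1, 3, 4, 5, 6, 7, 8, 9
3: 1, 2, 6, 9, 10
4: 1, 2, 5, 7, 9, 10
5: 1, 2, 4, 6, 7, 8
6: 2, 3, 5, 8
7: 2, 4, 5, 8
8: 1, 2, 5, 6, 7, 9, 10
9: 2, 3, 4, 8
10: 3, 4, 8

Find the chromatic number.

1, 2, 4, 5 are pairwise adjacent (a clique of size 4), so at least 4 colors are needed.
4 colors suffice: 1=yellow, 2=red, 3=blue, 4=blue, 5=green, 6=yellow, 7=yellow, 8=blue, 9=green, 10=red. No two adjacent vertices share a color.

4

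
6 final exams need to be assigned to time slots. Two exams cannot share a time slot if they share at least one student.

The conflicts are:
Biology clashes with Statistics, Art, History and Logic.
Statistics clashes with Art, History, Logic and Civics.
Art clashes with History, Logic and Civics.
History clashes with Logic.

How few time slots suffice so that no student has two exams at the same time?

Biology, Statistics, Art, History, Logic are mutually in conflict, so at least 5 time slots are needed.
5 time slots suffice: Biology=5, Statistics=1, Art=2, History=4, Logic=3, Civics=3. Each listed conflict is separated.

5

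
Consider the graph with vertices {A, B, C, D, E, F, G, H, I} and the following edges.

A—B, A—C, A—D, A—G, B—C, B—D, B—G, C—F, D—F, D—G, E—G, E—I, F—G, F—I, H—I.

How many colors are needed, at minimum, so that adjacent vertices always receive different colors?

4

A, B, D, G are pairwise adjacent (a clique of size 4), so at least 4 colors are needed.
4 colors suffice: color 1 → {C, G, I}; color 2 → {A, E, F, H}; color 3 → {B}; color 4 → {D}. Every edge joins two different colors.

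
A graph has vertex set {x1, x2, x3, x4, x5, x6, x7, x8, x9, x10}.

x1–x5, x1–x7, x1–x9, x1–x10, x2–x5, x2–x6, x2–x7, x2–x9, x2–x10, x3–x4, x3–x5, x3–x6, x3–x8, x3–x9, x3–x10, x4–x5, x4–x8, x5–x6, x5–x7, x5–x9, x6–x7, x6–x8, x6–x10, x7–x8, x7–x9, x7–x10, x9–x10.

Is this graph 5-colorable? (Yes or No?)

The chromatic number is 4. x2, x5, x7, x9 form a clique, so at least 4 colors are needed.
4 colors suffice: color 1 → {x3, x7}; color 2 → {x5, x8, x10}; color 3 → {x4, x6, x9}; color 4 → {x1, x2}.
Since 5 ≥ 4, a proper 5-coloring certainly exists.

Yes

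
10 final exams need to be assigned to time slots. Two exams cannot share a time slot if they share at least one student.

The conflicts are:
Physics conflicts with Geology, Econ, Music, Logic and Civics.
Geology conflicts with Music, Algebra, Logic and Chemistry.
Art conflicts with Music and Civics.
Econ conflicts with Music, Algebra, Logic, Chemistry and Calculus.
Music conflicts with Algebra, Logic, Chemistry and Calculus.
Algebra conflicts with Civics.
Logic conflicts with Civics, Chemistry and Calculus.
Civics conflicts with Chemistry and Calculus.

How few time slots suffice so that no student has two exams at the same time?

4

Econ, Music, Logic, Chemistry all conflict with each other, so at least 4 time slots are needed.
4 time slots suffice: time slot 1 → {Music, Civics}; time slot 2 → {Art, Algebra, Logic}; time slot 3 → {Geology, Econ}; time slot 4 → {Physics, Chemistry, Calculus}. Each listed conflict is separated.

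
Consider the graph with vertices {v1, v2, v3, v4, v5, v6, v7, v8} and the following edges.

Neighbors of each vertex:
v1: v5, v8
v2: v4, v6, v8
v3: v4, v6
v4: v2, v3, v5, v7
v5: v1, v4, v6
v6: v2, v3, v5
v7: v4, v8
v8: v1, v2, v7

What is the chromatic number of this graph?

The cycle v8-v2-v6-v5-v1-v8 has odd length 5, so it cannot be 2-colored; at least 3 colors are needed.
3 colors suffice: v1=green, v2=blue, v3=blue, v4=red, v5=blue, v6=red, v7=blue, v8=red. Every edge joins two different colors.

3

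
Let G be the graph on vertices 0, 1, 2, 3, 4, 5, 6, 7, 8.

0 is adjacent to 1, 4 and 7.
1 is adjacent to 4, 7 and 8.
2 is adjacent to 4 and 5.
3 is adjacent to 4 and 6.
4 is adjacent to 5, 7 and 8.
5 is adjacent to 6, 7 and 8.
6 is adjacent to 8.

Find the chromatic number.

0, 1, 4, 7 form a clique, so at least 4 colors are needed.
4 colors suffice: color red → {4, 6}; color blue → {1, 3, 5}; color green → {2, 7, 8}; color yellow → {0}. No two adjacent vertices share a color.

4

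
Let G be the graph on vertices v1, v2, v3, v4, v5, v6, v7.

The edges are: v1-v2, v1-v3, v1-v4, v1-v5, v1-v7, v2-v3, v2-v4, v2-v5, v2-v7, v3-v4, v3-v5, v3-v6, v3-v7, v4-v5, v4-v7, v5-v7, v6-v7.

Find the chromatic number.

6

v1, v2, v3, v4, v5, v7 are mutually adjacent (a clique of size 6), so at least 6 colors are needed.
6 colors suffice: color 1 → {v7}; color 2 → {v3}; color 3 → {v4, v6}; color 4 → {v2}; color 5 → {v5}; color 6 → {v1}. Each edge has distinct colors on its endpoints.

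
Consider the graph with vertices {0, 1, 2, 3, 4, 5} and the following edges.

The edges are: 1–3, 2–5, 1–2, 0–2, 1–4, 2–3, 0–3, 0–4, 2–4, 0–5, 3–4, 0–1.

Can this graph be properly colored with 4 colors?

No

0, 1, 2, 3, 4 are mutually adjacent (a clique of size 5), so at least 5 colors are needed.
So 4 colors are not enough.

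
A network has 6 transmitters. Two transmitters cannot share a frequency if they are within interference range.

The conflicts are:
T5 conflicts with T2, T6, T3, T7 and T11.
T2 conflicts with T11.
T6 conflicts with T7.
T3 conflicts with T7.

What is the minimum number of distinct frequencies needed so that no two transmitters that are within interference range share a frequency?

3

T5, T2, T11 pairwise conflict, so at least 3 frequencies are needed.
A valid assignment using 3 frequencies: T5=1, T2=2, T6=3, T3=3, T7=2, T11=3. Each listed conflict is separated.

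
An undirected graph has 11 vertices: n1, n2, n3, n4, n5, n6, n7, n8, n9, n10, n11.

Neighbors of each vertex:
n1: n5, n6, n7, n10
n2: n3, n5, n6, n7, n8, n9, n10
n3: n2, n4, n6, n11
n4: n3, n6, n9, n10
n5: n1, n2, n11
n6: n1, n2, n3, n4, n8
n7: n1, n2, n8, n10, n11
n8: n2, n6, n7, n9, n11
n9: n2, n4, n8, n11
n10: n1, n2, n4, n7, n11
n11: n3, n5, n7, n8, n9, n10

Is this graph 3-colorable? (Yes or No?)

The chromatic number is 3. n3, n4, n6 are mutually adjacent, so at least 3 colors are needed.
3 colors suffice: n1=1, n2=1, n3=3, n4=1, n5=2, n6=2, n7=2, n8=3, n9=2, n10=3, n11=1.
That is already a proper 3-coloring.

Yes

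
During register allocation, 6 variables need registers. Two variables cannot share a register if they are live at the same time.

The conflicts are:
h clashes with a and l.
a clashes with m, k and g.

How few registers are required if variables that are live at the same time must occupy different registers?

2

a and k conflict, so at least 2 registers are needed.
2 registers suffice: register 1 → {a, l}; register 2 → {h, m, k, g}. No two conflicting variables share a register.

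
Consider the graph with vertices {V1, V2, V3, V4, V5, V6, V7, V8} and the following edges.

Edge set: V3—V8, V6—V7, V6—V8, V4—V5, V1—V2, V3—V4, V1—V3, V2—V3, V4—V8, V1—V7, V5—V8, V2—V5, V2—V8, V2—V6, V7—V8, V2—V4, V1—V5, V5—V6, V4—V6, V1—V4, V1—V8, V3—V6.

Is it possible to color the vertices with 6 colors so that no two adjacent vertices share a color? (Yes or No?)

Yes

The chromatic number is 5. V2, V3, V4, V6, V8 are mutually adjacent (a clique of size 5), so at least 5 colors are needed.
5 colors suffice: V1=2, V2=4, V3=5, V4=3, V5=5, V6=2, V7=3, V8=1.
Since 6 ≥ 5, a proper 6-coloring certainly exists.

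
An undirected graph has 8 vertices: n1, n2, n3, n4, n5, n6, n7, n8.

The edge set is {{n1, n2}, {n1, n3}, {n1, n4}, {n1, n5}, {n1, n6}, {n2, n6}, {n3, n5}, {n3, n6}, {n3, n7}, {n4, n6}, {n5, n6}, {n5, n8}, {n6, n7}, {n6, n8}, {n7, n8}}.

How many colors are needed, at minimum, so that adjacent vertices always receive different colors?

n1, n3, n5, n6 form a clique, so at least 4 colors are needed.
4 colors suffice: color 1 → {n6}; color 2 → {n1, n7}; color 3 → {n2, n3, n4, n8}; color 4 → {n5}. No two adjacent vertices share a color.

4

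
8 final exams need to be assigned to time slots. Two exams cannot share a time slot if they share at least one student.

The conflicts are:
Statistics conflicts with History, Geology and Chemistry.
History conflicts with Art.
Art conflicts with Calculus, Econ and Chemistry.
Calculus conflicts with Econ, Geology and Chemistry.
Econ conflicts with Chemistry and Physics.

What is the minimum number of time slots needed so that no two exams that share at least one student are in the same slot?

Art, Calculus, Econ, Chemistry are mutually in conflict, so at least 4 time slots are needed.
Using 4 time slots: Statistics=1, History=2, Art=1, Calculus=2, Econ=4, Geology=3, Chemistry=3, Physics=1. Each listed conflict is separated.

4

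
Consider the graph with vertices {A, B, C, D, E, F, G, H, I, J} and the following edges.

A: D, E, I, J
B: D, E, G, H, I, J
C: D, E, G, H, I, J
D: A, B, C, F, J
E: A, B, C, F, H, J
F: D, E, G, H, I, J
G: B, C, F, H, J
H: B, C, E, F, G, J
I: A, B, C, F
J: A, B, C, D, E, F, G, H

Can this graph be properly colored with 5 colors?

The chromatic number is 4. E, F, H, J are mutually adjacent (a clique of size 4), so at least 4 colors are needed.
4 colors suffice: color 1 → {I, J}; color 2 → {A, B, C, F}; color 3 → {D, H}; color 4 → {E, G}.
Since 5 ≥ 4, a proper 5-coloring certainly exists.

Yes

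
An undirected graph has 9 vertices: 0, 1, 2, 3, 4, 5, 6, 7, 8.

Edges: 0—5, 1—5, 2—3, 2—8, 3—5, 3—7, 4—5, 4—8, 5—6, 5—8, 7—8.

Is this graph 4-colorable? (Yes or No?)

Yes

The chromatic number is 3. 4, 5, 8 are mutually adjacent, so at least 3 colors are needed.
3 colors suffice: color red → {2, 5, 7}; color blue → {0, 1, 3, 6, 8}; color green → {4}.
Since 4 ≥ 3, a proper 4-coloring certainly exists.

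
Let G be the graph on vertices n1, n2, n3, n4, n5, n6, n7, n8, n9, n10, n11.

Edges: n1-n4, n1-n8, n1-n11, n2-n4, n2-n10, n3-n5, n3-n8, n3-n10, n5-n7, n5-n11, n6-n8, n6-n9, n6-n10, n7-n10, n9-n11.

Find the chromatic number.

3

The cycle n11-n9-n6-n8-n1-n11 has odd length 5, so it cannot be 2-colored; at least 3 colors are needed.
One proper 3-coloring: n1=G, n2=B, n3=B, n4=R, n5=R, n6=B, n7=B, n8=R, n9=R, n10=R, n11=B. Every edge joins two different colors.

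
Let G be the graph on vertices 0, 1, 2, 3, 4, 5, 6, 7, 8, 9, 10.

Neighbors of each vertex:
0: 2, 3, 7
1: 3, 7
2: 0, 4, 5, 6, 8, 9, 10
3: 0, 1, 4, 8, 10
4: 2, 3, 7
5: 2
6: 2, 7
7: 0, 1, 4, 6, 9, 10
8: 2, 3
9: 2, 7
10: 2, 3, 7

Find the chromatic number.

3 and 8 are adjacent, so at least 2 colors are needed.
2 colors suffice: color a → {2, 3, 7}; color b → {0, 1, 4, 5, 6, 8, 9, 10}. Each edge has distinct colors on its endpoints.

2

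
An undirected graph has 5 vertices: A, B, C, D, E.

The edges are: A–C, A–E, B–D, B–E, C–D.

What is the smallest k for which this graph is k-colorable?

The cycle D-C-A-E-B-D has odd length 5, so it cannot be 2-colored; at least 3 colors are needed.
3 colors suffice: color red → {A, D}; color blue → {C, E}; color green → {B}. Each edge has distinct colors on its endpoints.

3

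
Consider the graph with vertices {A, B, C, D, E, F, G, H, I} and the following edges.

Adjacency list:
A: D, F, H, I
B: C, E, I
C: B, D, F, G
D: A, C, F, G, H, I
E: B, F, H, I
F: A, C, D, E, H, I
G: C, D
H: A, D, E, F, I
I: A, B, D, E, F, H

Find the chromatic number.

A, D, F, H, I are mutually adjacent (a clique of size 5), so at least 5 colors are needed.
5 colors suffice: A=purple, B=red, C=green, D=blue, E=blue, F=red, G=red, H=yellow, I=green. No two adjacent vertices share a color.

5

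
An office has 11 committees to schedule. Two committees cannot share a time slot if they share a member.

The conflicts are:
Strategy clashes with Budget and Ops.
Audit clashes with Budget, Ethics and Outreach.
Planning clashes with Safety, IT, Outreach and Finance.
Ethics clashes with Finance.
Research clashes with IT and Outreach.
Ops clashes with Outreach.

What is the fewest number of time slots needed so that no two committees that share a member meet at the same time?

3

The cycle Strategy-Ops-Outreach-Audit-Budget-Strategy has odd length 5, so it cannot be 2-colored; at least 3 time slots are needed.
3 time slots suffice: Strategy=3, Audit=2, Planning=2, Budget=1, Ethics=3, Research=2, Safety=1, IT=1, Ops=2, Outreach=1, Finance=1. Every pair that conflicts lands in different time slots.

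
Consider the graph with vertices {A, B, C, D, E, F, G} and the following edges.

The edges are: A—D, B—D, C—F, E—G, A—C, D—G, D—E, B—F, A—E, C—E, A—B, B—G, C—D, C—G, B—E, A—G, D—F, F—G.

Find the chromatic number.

5

A, B, D, E, G are mutually adjacent (a clique of size 5), so at least 5 colors are needed.
5 colors suffice: color red → {D}; color blue → {G}; color green → {A, F}; color yellow → {B, C}; color purple → {E}. Each edge has distinct colors on its endpoints.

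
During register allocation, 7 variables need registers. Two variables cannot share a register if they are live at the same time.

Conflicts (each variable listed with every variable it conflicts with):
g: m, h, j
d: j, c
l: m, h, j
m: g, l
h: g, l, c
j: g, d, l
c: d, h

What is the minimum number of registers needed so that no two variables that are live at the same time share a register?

3

The cycle h-c-d-j-l-h has odd length 5, so it cannot be 2-colored; at least 3 registers are needed.
Using 3 registers: g=1, d=1, l=1, m=2, h=2, j=2, c=3. Every pair that conflicts lands in different registers.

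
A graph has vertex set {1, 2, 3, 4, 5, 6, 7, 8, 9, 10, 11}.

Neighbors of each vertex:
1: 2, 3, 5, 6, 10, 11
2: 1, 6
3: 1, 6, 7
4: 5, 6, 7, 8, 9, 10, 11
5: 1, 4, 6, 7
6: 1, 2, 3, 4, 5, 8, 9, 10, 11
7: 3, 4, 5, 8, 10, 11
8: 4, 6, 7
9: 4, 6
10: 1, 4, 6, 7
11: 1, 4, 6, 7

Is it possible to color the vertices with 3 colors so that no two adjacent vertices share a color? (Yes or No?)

The chromatic number is 3. 4, 7, 8 are mutually adjacent, so at least 3 colors are needed.
3 colors suffice: 1=blue, 2=green, 3=green, 4=blue, 5=green, 6=red, 7=red, 8=green, 9=green, 10=green, 11=green.
That is already a proper 3-coloring.

Yes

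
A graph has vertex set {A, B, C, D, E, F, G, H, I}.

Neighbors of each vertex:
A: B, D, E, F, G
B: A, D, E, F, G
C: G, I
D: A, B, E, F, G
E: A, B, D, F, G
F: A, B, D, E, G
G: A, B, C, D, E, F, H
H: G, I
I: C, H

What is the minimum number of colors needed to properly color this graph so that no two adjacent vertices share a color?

A, B, D, E, F, G are mutually adjacent (a clique of size 6), so at least 6 colors are needed.
One proper 6-coloring: A=4, B=3, C=2, D=6, E=5, F=2, G=1, H=2, I=1. Every edge joins two different colors.

6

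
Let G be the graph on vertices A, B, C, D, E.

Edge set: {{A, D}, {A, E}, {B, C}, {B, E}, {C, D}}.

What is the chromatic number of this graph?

3

The cycle A-D-C-B-E-A has odd length 5, so it cannot be 2-colored; at least 3 colors are needed.
3 colors suffice: color 1 → {C, E}; color 2 → {A, B}; color 3 → {D}. Each edge has distinct colors on its endpoints.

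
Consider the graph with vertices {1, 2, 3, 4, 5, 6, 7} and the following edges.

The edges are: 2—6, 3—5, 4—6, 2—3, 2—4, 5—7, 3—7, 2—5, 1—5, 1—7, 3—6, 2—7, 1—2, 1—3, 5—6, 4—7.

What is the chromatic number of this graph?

1, 2, 3, 5, 7 are mutually adjacent (a clique of size 5), so at least 5 colors are needed.
One proper 5-coloring: 1=purple, 2=red, 3=green, 4=green, 5=yellow, 6=blue, 7=blue. Each edge has distinct colors on its endpoints.

5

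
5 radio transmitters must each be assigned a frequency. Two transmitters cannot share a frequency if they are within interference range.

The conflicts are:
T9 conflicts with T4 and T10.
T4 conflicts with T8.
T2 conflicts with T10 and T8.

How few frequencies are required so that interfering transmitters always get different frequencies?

3

The cycle T2-T8-T4-T9-T10-T2 has odd length 5, so it cannot be 2-colored; at least 3 frequencies are needed.
Using 3 frequencies: T9=2, T4=1, T2=1, T10=3, T8=2. Each listed conflict is separated.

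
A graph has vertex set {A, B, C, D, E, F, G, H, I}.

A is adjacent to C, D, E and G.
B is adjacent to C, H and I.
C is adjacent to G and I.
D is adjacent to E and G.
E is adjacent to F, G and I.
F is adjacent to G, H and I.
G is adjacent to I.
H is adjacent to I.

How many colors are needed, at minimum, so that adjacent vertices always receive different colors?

4

E, F, G, I form a clique, so at least 4 colors are needed.
4 colors suffice: color red → {B, G}; color blue → {A, I}; color green → {C, E, H}; color yellow → {D, F}. Each edge has distinct colors on its endpoints.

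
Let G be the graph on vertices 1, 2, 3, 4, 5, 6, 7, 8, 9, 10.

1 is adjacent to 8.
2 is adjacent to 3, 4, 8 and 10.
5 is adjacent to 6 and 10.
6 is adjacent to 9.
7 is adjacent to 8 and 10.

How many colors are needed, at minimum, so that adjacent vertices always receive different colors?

2

1 and 8 are adjacent, so at least 2 colors are needed.
2 colors suffice: color red → {1, 2, 5, 7, 9}; color blue → {3, 4, 6, 8, 10}. Every edge joins two different colors.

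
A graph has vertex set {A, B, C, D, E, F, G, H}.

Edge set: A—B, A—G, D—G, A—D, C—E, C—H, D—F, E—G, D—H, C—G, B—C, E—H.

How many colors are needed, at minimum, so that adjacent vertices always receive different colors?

3

C, E, G form a triangle, so at least 3 colors are needed.
A valid assignment using 3 colors: A=3, B=2, C=1, D=1, E=3, F=2, G=2, H=2. Each edge has distinct colors on its endpoints.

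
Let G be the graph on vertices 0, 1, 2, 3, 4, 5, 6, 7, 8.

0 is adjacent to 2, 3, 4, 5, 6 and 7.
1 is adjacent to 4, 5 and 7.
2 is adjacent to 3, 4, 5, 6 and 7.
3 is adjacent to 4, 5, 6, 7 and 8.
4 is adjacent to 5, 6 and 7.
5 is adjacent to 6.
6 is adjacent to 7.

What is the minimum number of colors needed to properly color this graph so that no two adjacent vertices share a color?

0, 2, 3, 4, 6, 7 form a clique, so at least 6 colors are needed.
6 colors suffice: color a → {4, 8}; color b → {1, 3}; color c → {2}; color d → {5, 7}; color e → {6}; color f → {0}. Each edge has distinct colors on its endpoints.

6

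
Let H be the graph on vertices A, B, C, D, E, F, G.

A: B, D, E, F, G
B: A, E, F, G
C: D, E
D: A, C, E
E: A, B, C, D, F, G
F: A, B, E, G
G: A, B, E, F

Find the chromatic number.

5

A, B, E, F, G are mutually adjacent (a clique of size 5), so at least 5 colors are needed.
A valid assignment using 5 colors: A=2, B=4, C=2, D=3, E=1, F=5, G=3. Each edge has distinct colors on its endpoints.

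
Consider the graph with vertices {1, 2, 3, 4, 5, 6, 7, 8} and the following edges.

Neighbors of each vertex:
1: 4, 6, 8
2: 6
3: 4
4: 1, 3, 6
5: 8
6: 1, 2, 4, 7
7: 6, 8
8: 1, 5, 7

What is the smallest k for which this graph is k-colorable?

1, 4, 6 form a triangle, so at least 3 colors are needed.
3 colors suffice: 1=blue, 2=blue, 3=red, 4=green, 5=blue, 6=red, 7=blue, 8=red. Every edge joins two different colors.

3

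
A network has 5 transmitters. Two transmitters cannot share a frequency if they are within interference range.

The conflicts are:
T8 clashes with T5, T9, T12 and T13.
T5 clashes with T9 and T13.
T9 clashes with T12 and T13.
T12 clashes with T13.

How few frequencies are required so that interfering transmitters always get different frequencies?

4

T8, T9, T12, T13 are mutually in conflict, so at least 4 frequencies are needed.
4 frequencies suffice: frequency 1 → {T8}; frequency 2 → {T13}; frequency 3 → {T9}; frequency 4 → {T5, T12}. No two conflicting transmitters share a frequency.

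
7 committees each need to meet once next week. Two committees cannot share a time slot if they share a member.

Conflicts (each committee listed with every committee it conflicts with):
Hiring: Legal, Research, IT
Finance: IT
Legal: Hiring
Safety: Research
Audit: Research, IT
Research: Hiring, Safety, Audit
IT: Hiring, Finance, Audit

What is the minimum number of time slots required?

Safety and Research conflict, so at least 2 time slots are needed.
2 time slots suffice: Hiring=2, Finance=2, Legal=1, Safety=2, Audit=2, Research=1, IT=1. No two conflicting committees share a time slot.

2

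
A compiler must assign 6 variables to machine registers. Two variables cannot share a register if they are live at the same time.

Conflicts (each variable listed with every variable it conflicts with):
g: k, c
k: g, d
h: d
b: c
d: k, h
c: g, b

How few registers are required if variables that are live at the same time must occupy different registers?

b and c conflict, so at least 2 registers are needed.
2 registers suffice: register 1 → {k, h, c}; register 2 → {g, b, d}. Every pair that conflicts lands in different registers.

2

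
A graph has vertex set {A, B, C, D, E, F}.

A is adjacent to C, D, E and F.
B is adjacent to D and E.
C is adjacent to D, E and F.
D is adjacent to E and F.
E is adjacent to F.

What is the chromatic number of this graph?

5

A, C, D, E, F form a clique, so at least 5 colors are needed.
5 colors suffice: A=5, B=3, C=3, D=2, E=1, F=4. Each edge has distinct colors on its endpoints.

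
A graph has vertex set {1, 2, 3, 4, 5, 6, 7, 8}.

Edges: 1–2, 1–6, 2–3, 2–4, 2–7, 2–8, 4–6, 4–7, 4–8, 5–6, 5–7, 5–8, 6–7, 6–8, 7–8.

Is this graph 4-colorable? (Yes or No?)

The chromatic number is 4. 2, 4, 7, 8 are pairwise adjacent (a clique of size 4), so at least 4 colors are needed.
4 colors suffice: color red → {1, 3, 8}; color blue → {7}; color green → {2, 6}; color yellow → {4, 5}.
That is already a proper 4-coloring.

Yes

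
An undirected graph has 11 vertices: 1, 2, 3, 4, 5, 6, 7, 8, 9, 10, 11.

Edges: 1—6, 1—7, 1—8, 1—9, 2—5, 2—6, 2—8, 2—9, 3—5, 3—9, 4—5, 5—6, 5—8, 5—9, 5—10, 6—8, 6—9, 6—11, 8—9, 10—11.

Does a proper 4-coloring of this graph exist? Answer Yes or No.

No

2, 5, 6, 8, 9 form a clique, so at least 5 colors are needed.
So 4 colors are not enough.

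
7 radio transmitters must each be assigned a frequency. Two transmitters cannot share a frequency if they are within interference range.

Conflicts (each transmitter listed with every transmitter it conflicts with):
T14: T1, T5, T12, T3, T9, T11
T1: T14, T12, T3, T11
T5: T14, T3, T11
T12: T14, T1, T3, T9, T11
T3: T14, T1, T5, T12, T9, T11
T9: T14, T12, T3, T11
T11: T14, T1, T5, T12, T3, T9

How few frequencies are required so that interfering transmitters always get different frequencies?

5

T14, T12, T3, T9, T11 all conflict with each other, so at least 5 frequencies are needed.
5 frequencies suffice: frequency 1 → {T3}; frequency 2 → {T14}; frequency 3 → {T11}; frequency 4 → {T5, T12}; frequency 5 → {T1, T9}. Each listed conflict is separated.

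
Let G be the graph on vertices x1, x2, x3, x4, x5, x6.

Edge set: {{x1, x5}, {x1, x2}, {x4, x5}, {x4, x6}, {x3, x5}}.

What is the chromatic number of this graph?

2

x1 and x2 are adjacent, so at least 2 colors are needed.
A valid assignment using 2 colors: x1=B, x2=R, x3=B, x4=B, x5=R, x6=R. No two adjacent vertices share a color.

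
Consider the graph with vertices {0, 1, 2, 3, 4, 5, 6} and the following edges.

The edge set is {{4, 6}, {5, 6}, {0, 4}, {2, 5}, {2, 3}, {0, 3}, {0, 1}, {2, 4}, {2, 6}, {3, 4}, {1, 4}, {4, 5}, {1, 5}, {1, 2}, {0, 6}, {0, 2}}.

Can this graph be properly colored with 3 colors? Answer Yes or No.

No

0, 2, 4, 6 are pairwise adjacent (a clique of size 4), so at least 4 colors are needed.
So 3 colors are not enough.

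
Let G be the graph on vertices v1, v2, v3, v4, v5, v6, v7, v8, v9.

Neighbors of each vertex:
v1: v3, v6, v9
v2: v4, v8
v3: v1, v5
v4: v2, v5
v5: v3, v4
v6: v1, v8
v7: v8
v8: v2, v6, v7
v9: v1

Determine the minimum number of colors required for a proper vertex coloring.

3

The cycle v4-v5-v3-v1-v6-v8-v2-v4 has odd length 7, so it cannot be 2-colored; at least 3 colors are needed.
3 colors suffice: color R → {v1, v5, v8}; color B → {v2, v3, v6, v7, v9}; color G → {v4}. Each edge has distinct colors on its endpoints.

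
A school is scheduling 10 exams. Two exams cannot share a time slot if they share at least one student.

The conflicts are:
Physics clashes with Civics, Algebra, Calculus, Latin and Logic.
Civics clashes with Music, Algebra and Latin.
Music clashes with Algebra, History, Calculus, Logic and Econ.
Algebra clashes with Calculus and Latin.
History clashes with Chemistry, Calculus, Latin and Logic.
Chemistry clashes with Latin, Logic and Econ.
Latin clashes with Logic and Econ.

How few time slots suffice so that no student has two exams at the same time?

4

History, Chemistry, Latin, Logic pairwise conflict, so at least 4 time slots are needed.
4 time slots suffice: time slot 1 → {Music, Latin}; time slot 2 → {Algebra, Logic, Econ}; time slot 3 → {Physics, History}; time slot 4 → {Civics, Chemistry, Calculus}. Every pair that conflicts lands in different time slots.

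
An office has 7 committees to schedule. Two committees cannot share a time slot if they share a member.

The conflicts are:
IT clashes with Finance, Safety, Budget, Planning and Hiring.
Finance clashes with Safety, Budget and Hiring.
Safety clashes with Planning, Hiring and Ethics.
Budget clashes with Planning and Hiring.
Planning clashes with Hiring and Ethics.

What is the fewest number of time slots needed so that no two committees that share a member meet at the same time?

4

IT, Finance, Safety, Hiring all conflict with each other, so at least 4 time slots are needed.
Using 4 time slots: IT=3, Finance=4, Safety=2, Budget=2, Planning=4, Hiring=1, Ethics=1. Each listed conflict is separated.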